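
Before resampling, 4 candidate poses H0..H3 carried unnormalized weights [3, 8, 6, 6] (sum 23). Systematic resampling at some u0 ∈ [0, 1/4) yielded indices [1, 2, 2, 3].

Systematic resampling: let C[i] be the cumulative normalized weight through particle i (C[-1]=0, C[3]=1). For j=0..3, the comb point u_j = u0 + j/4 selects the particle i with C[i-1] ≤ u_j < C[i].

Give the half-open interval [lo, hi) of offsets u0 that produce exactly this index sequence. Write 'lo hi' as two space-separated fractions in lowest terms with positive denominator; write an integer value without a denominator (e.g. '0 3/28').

C = [3/23, 11/23, 17/23, 1]
j=0 picked index 1: u0 ∈ [3/23, 11/23)
j=1 picked index 2: u0 ∈ [21/92, 45/92)
j=2 picked index 2: u0 ∈ [-1/46, 11/46)
j=3 picked index 3: u0 ∈ [-1/92, 1/4)
intersection: [21/92, 11/46)

21/92 11/46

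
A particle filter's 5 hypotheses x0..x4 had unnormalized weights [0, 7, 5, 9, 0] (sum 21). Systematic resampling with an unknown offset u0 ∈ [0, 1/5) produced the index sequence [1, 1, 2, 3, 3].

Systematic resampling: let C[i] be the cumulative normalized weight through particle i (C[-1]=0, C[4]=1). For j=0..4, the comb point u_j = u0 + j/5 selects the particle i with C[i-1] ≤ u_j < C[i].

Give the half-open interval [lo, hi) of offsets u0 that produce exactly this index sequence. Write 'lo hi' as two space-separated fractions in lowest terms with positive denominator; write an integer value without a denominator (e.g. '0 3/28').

0 2/15

C = [0, 1/3, 4/7, 1, 1]
j=0 picked index 1: u0 ∈ [0, 1/3)
j=1 picked index 1: u0 ∈ [-1/5, 2/15)
j=2 picked index 2: u0 ∈ [-1/15, 6/35)
j=3 picked index 3: u0 ∈ [-1/35, 2/5)
j=4 picked index 3: u0 ∈ [-8/35, 1/5)
intersection: [0, 2/15)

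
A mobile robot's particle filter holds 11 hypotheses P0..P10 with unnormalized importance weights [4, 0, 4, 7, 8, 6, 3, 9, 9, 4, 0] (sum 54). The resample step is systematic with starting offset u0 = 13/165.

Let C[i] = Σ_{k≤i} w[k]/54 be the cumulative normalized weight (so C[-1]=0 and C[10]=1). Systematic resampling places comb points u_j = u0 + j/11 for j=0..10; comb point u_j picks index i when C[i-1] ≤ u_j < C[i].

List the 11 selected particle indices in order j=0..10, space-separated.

C = [2/27, 2/27, 4/27, 5/18, 23/54, 29/54, 16/27, 41/54, 25/27, 1, 1]
j=0: u_0=13/165 ∈ [2/27, 4/27) → index 2
j=1: u_1=28/165 ∈ [4/27, 5/18) → index 3
j=2: u_2=43/165 ∈ [4/27, 5/18) → index 3
j=3: u_3=58/165 ∈ [5/18, 23/54) → index 4
j=4: u_4=73/165 ∈ [23/54, 29/54) → index 5
j=5: u_5=8/15 ∈ [23/54, 29/54) → index 5
j=6: u_6=103/165 ∈ [16/27, 41/54) → index 7
j=7: u_7=118/165 ∈ [16/27, 41/54) → index 7
j=8: u_8=133/165 ∈ [41/54, 25/27) → index 8
j=9: u_9=148/165 ∈ [41/54, 25/27) → index 8
j=10: u_10=163/165 ∈ [25/27, 1) → index 9

2 3 3 4 5 5 7 7 8 8 9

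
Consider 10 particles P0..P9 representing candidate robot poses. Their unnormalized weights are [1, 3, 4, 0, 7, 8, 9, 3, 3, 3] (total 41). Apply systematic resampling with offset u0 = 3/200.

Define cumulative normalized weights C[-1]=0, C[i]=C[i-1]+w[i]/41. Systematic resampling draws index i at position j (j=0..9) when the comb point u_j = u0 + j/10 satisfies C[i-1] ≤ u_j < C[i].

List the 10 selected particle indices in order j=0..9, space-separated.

C = [1/41, 4/41, 8/41, 8/41, 15/41, 23/41, 32/41, 35/41, 38/41, 1]
j=0: u_0=3/200 ∈ [0, 1/41) → index 0
j=1: u_1=23/200 ∈ [4/41, 8/41) → index 2
j=2: u_2=43/200 ∈ [8/41, 15/41) → index 4
j=3: u_3=63/200 ∈ [8/41, 15/41) → index 4
j=4: u_4=83/200 ∈ [15/41, 23/41) → index 5
j=5: u_5=103/200 ∈ [15/41, 23/41) → index 5
j=6: u_6=123/200 ∈ [23/41, 32/41) → index 6
j=7: u_7=143/200 ∈ [23/41, 32/41) → index 6
j=8: u_8=163/200 ∈ [32/41, 35/41) → index 7
j=9: u_9=183/200 ∈ [35/41, 38/41) → index 8

0 2 4 4 5 5 6 6 7 8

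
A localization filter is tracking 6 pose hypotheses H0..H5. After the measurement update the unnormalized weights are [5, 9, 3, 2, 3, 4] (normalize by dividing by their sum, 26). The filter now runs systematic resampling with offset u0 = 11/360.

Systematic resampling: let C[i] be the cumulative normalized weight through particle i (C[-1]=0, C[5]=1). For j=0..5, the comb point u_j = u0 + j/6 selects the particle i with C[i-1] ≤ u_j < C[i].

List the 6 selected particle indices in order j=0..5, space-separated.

0 1 1 1 3 5

C = [5/26, 7/13, 17/26, 19/26, 11/13, 1]
j=0: u_0=11/360 ∈ [0, 5/26) → index 0
j=1: u_1=71/360 ∈ [5/26, 7/13) → index 1
j=2: u_2=131/360 ∈ [5/26, 7/13) → index 1
j=3: u_3=191/360 ∈ [5/26, 7/13) → index 1
j=4: u_4=251/360 ∈ [17/26, 19/26) → index 3
j=5: u_5=311/360 ∈ [11/13, 1) → index 5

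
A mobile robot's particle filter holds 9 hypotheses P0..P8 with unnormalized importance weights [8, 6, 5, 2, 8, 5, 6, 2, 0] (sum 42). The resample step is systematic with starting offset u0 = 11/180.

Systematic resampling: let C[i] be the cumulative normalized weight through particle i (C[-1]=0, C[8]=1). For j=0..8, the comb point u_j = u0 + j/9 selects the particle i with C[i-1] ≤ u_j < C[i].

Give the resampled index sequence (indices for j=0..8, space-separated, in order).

0 0 1 2 4 4 5 6 6

C = [4/21, 1/3, 19/42, 1/2, 29/42, 17/21, 20/21, 1, 1]
j=0: u_0=11/180 ∈ [0, 4/21) → index 0
j=1: u_1=31/180 ∈ [0, 4/21) → index 0
j=2: u_2=17/60 ∈ [4/21, 1/3) → index 1
j=3: u_3=71/180 ∈ [1/3, 19/42) → index 2
j=4: u_4=91/180 ∈ [1/2, 29/42) → index 4
j=5: u_5=37/60 ∈ [1/2, 29/42) → index 4
j=6: u_6=131/180 ∈ [29/42, 17/21) → index 5
j=7: u_7=151/180 ∈ [17/21, 20/21) → index 6
j=8: u_8=19/20 ∈ [17/21, 20/21) → index 6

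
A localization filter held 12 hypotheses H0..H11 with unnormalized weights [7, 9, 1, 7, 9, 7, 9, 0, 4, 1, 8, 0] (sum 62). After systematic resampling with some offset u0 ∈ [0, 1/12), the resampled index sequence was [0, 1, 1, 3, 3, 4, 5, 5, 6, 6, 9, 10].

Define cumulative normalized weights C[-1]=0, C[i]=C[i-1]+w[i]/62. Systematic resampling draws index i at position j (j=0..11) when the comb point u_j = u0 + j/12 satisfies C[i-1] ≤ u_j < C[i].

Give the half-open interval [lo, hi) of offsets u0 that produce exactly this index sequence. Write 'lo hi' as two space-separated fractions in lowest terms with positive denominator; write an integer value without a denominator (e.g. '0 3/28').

1/31 7/186

C = [7/62, 8/31, 17/62, 12/31, 33/62, 20/31, 49/62, 49/62, 53/62, 27/31, 1, 1]
j=0 picked index 0: u0 ∈ [0, 7/62)
j=1 picked index 1: u0 ∈ [11/372, 65/372)
j=2 picked index 1: u0 ∈ [-5/93, 17/186)
j=3 picked index 3: u0 ∈ [3/124, 17/124)
j=4 picked index 3: u0 ∈ [-11/186, 5/93)
j=5 picked index 4: u0 ∈ [-11/372, 43/372)
j=6 picked index 5: u0 ∈ [1/31, 9/62)
j=7 picked index 5: u0 ∈ [-19/372, 23/372)
j=8 picked index 6: u0 ∈ [-2/93, 23/186)
j=9 picked index 6: u0 ∈ [-13/124, 5/124)
j=10 picked index 9: u0 ∈ [2/93, 7/186)
j=11 picked index 10: u0 ∈ [-17/372, 1/12)
intersection: [1/31, 7/186)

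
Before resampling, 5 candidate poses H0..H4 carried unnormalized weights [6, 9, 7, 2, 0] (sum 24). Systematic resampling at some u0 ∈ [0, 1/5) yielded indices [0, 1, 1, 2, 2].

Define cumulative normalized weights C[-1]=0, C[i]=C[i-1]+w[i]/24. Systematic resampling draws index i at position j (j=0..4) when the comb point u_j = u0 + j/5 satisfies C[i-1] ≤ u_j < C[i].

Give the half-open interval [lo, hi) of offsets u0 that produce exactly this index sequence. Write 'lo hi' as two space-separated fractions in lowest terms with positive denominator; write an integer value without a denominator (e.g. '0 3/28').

1/20 7/60

C = [1/4, 5/8, 11/12, 1, 1]
j=0 picked index 0: u0 ∈ [0, 1/4)
j=1 picked index 1: u0 ∈ [1/20, 17/40)
j=2 picked index 1: u0 ∈ [-3/20, 9/40)
j=3 picked index 2: u0 ∈ [1/40, 19/60)
j=4 picked index 2: u0 ∈ [-7/40, 7/60)
intersection: [1/20, 7/60)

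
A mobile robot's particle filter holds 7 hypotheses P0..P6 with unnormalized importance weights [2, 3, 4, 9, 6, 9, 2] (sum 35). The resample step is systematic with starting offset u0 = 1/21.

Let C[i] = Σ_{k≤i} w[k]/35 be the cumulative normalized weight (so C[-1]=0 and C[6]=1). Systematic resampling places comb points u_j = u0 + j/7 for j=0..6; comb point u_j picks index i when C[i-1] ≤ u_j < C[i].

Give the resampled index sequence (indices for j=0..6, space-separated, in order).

C = [2/35, 1/7, 9/35, 18/35, 24/35, 33/35, 1]
j=0: u_0=1/21 ∈ [0, 2/35) → index 0
j=1: u_1=4/21 ∈ [1/7, 9/35) → index 2
j=2: u_2=1/3 ∈ [9/35, 18/35) → index 3
j=3: u_3=10/21 ∈ [9/35, 18/35) → index 3
j=4: u_4=13/21 ∈ [18/35, 24/35) → index 4
j=5: u_5=16/21 ∈ [24/35, 33/35) → index 5
j=6: u_6=19/21 ∈ [24/35, 33/35) → index 5

0 2 3 3 4 5 5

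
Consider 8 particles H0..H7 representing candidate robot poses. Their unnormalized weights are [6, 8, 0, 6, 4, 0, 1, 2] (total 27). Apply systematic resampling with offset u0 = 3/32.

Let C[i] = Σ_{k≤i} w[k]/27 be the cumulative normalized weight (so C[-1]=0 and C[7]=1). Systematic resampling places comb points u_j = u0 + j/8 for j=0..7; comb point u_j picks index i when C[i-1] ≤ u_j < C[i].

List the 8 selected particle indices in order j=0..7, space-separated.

0 0 1 1 3 3 4 7

C = [2/9, 14/27, 14/27, 20/27, 8/9, 8/9, 25/27, 1]
j=0: u_0=3/32 ∈ [0, 2/9) → index 0
j=1: u_1=7/32 ∈ [0, 2/9) → index 0
j=2: u_2=11/32 ∈ [2/9, 14/27) → index 1
j=3: u_3=15/32 ∈ [2/9, 14/27) → index 1
j=4: u_4=19/32 ∈ [14/27, 20/27) → index 3
j=5: u_5=23/32 ∈ [14/27, 20/27) → index 3
j=6: u_6=27/32 ∈ [20/27, 8/9) → index 4
j=7: u_7=31/32 ∈ [25/27, 1) → index 7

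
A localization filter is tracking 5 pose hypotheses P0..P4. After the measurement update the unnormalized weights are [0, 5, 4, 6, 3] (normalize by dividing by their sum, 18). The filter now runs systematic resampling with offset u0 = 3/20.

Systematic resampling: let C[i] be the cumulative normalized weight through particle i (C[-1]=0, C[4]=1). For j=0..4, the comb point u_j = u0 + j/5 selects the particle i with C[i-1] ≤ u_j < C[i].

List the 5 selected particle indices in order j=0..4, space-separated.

C = [0, 5/18, 1/2, 5/6, 1]
j=0: u_0=3/20 ∈ [0, 5/18) → index 1
j=1: u_1=7/20 ∈ [5/18, 1/2) → index 2
j=2: u_2=11/20 ∈ [1/2, 5/6) → index 3
j=3: u_3=3/4 ∈ [1/2, 5/6) → index 3
j=4: u_4=19/20 ∈ [5/6, 1) → index 4

1 2 3 3 4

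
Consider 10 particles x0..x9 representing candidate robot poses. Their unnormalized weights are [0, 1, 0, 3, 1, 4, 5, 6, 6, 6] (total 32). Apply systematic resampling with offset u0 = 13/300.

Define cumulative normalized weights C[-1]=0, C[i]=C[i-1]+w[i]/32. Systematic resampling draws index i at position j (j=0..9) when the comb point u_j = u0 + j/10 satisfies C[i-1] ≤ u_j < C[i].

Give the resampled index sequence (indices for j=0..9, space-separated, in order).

3 4 5 6 7 7 8 8 9 9

C = [0, 1/32, 1/32, 1/8, 5/32, 9/32, 7/16, 5/8, 13/16, 1]
j=0: u_0=13/300 ∈ [1/32, 1/8) → index 3
j=1: u_1=43/300 ∈ [1/8, 5/32) → index 4
j=2: u_2=73/300 ∈ [5/32, 9/32) → index 5
j=3: u_3=103/300 ∈ [9/32, 7/16) → index 6
j=4: u_4=133/300 ∈ [7/16, 5/8) → index 7
j=5: u_5=163/300 ∈ [7/16, 5/8) → index 7
j=6: u_6=193/300 ∈ [5/8, 13/16) → index 8
j=7: u_7=223/300 ∈ [5/8, 13/16) → index 8
j=8: u_8=253/300 ∈ [13/16, 1) → index 9
j=9: u_9=283/300 ∈ [13/16, 1) → index 9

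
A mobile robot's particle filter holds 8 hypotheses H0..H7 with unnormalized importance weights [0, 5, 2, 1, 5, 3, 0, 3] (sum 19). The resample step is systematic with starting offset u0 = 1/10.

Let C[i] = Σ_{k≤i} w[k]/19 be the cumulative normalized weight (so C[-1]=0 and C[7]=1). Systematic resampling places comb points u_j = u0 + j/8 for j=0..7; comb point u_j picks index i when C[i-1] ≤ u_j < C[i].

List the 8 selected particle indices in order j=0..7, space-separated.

C = [0, 5/19, 7/19, 8/19, 13/19, 16/19, 16/19, 1]
j=0: u_0=1/10 ∈ [0, 5/19) → index 1
j=1: u_1=9/40 ∈ [0, 5/19) → index 1
j=2: u_2=7/20 ∈ [5/19, 7/19) → index 2
j=3: u_3=19/40 ∈ [8/19, 13/19) → index 4
j=4: u_4=3/5 ∈ [8/19, 13/19) → index 4
j=5: u_5=29/40 ∈ [13/19, 16/19) → index 5
j=6: u_6=17/20 ∈ [16/19, 1) → index 7
j=7: u_7=39/40 ∈ [16/19, 1) → index 7

1 1 2 4 4 5 7 7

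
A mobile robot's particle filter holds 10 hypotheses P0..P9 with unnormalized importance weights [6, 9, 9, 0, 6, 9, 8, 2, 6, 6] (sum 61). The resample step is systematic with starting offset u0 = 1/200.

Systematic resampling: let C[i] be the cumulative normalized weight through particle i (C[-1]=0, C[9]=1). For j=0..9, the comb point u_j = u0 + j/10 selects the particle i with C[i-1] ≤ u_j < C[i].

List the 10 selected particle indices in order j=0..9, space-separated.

C = [6/61, 15/61, 24/61, 24/61, 30/61, 39/61, 47/61, 49/61, 55/61, 1]
j=0: u_0=1/200 ∈ [0, 6/61) → index 0
j=1: u_1=21/200 ∈ [6/61, 15/61) → index 1
j=2: u_2=41/200 ∈ [6/61, 15/61) → index 1
j=3: u_3=61/200 ∈ [15/61, 24/61) → index 2
j=4: u_4=81/200 ∈ [24/61, 30/61) → index 4
j=5: u_5=101/200 ∈ [30/61, 39/61) → index 5
j=6: u_6=121/200 ∈ [30/61, 39/61) → index 5
j=7: u_7=141/200 ∈ [39/61, 47/61) → index 6
j=8: u_8=161/200 ∈ [49/61, 55/61) → index 8
j=9: u_9=181/200 ∈ [55/61, 1) → index 9

0 1 1 2 4 5 5 6 8 9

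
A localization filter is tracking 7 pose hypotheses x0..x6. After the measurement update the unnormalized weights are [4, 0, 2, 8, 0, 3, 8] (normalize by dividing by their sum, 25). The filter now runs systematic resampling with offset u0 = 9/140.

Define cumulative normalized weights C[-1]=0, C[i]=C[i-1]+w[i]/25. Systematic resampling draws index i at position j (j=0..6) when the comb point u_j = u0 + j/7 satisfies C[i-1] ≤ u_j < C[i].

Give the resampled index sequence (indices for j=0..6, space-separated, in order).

C = [4/25, 4/25, 6/25, 14/25, 14/25, 17/25, 1]
j=0: u_0=9/140 ∈ [0, 4/25) → index 0
j=1: u_1=29/140 ∈ [4/25, 6/25) → index 2
j=2: u_2=7/20 ∈ [6/25, 14/25) → index 3
j=3: u_3=69/140 ∈ [6/25, 14/25) → index 3
j=4: u_4=89/140 ∈ [14/25, 17/25) → index 5
j=5: u_5=109/140 ∈ [17/25, 1) → index 6
j=6: u_6=129/140 ∈ [17/25, 1) → index 6

0 2 3 3 5 6 6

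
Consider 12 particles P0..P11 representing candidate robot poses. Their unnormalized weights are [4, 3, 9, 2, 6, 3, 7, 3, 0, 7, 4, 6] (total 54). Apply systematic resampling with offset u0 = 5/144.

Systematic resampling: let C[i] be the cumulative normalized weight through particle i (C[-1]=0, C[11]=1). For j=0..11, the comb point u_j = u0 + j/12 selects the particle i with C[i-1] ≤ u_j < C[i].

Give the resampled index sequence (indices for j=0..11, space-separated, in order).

C = [2/27, 7/54, 8/27, 1/3, 4/9, 1/2, 17/27, 37/54, 37/54, 22/27, 8/9, 1]
j=0: u_0=5/144 ∈ [0, 2/27) → index 0
j=1: u_1=17/144 ∈ [2/27, 7/54) → index 1
j=2: u_2=29/144 ∈ [7/54, 8/27) → index 2
j=3: u_3=41/144 ∈ [7/54, 8/27) → index 2
j=4: u_4=53/144 ∈ [1/3, 4/9) → index 4
j=5: u_5=65/144 ∈ [4/9, 1/2) → index 5
j=6: u_6=77/144 ∈ [1/2, 17/27) → index 6
j=7: u_7=89/144 ∈ [1/2, 17/27) → index 6
j=8: u_8=101/144 ∈ [37/54, 22/27) → index 9
j=9: u_9=113/144 ∈ [37/54, 22/27) → index 9
j=10: u_10=125/144 ∈ [22/27, 8/9) → index 10
j=11: u_11=137/144 ∈ [8/9, 1) → index 11

0 1 2 2 4 5 6 6 9 9 10 11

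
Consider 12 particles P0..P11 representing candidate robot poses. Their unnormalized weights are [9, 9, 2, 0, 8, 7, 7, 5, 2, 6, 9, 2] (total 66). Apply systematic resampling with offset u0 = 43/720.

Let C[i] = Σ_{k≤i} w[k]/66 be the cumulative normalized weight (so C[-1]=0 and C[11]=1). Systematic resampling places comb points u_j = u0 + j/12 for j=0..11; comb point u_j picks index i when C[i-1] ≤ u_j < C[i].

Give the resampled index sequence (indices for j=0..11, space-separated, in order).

C = [3/22, 3/11, 10/33, 10/33, 14/33, 35/66, 7/11, 47/66, 49/66, 5/6, 32/33, 1]
j=0: u_0=43/720 ∈ [0, 3/22) → index 0
j=1: u_1=103/720 ∈ [3/22, 3/11) → index 1
j=2: u_2=163/720 ∈ [3/22, 3/11) → index 1
j=3: u_3=223/720 ∈ [10/33, 14/33) → index 4
j=4: u_4=283/720 ∈ [10/33, 14/33) → index 4
j=5: u_5=343/720 ∈ [14/33, 35/66) → index 5
j=6: u_6=403/720 ∈ [35/66, 7/11) → index 6
j=7: u_7=463/720 ∈ [7/11, 47/66) → index 7
j=8: u_8=523/720 ∈ [47/66, 49/66) → index 8
j=9: u_9=583/720 ∈ [49/66, 5/6) → index 9
j=10: u_10=643/720 ∈ [5/6, 32/33) → index 10
j=11: u_11=703/720 ∈ [32/33, 1) → index 11

0 1 1 4 4 5 6 7 8 9 10 11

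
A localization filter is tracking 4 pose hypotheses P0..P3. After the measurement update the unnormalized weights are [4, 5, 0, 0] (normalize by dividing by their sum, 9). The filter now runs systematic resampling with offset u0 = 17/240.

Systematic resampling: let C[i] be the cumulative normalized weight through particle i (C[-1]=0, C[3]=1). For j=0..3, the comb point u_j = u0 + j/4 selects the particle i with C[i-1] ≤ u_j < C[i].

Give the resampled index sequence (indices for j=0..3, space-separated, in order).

C = [4/9, 1, 1, 1]
j=0: u_0=17/240 ∈ [0, 4/9) → index 0
j=1: u_1=77/240 ∈ [0, 4/9) → index 0
j=2: u_2=137/240 ∈ [4/9, 1) → index 1
j=3: u_3=197/240 ∈ [4/9, 1) → index 1

0 0 1 1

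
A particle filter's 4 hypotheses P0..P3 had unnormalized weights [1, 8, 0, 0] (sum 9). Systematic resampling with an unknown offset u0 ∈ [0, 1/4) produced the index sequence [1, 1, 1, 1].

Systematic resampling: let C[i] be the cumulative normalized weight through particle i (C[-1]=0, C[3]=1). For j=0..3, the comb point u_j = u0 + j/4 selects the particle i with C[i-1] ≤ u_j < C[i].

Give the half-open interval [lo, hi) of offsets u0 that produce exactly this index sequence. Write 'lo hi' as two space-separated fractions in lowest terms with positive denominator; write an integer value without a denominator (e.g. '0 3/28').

1/9 1/4

C = [1/9, 1, 1, 1]
j=0 picked index 1: u0 ∈ [1/9, 1)
j=1 picked index 1: u0 ∈ [-5/36, 3/4)
j=2 picked index 1: u0 ∈ [-7/18, 1/2)
j=3 picked index 1: u0 ∈ [-23/36, 1/4)
intersection: [1/9, 1/4)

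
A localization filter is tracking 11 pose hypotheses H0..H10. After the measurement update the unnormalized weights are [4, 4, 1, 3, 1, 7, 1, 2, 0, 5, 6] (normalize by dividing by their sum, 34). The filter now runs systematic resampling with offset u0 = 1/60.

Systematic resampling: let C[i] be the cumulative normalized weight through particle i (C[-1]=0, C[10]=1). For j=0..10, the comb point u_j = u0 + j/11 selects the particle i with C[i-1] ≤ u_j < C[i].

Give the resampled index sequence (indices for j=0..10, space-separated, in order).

0 0 1 3 4 5 5 7 9 10 10

C = [2/17, 4/17, 9/34, 6/17, 13/34, 10/17, 21/34, 23/34, 23/34, 14/17, 1]
j=0: u_0=1/60 ∈ [0, 2/17) → index 0
j=1: u_1=71/660 ∈ [0, 2/17) → index 0
j=2: u_2=131/660 ∈ [2/17, 4/17) → index 1
j=3: u_3=191/660 ∈ [9/34, 6/17) → index 3
j=4: u_4=251/660 ∈ [6/17, 13/34) → index 4
j=5: u_5=311/660 ∈ [13/34, 10/17) → index 5
j=6: u_6=371/660 ∈ [13/34, 10/17) → index 5
j=7: u_7=431/660 ∈ [21/34, 23/34) → index 7
j=8: u_8=491/660 ∈ [23/34, 14/17) → index 9
j=9: u_9=551/660 ∈ [14/17, 1) → index 10
j=10: u_10=611/660 ∈ [14/17, 1) → index 10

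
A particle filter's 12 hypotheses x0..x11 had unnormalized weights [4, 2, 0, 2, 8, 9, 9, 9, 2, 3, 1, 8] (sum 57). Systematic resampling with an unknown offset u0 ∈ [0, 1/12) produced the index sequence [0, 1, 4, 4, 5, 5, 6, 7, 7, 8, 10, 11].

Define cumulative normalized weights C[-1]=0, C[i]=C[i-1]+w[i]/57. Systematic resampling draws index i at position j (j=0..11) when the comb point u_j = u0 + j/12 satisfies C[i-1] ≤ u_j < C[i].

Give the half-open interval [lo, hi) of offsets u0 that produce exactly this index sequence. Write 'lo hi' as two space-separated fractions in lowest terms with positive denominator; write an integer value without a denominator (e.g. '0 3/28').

1/76 5/228

C = [4/57, 2/19, 2/19, 8/57, 16/57, 25/57, 34/57, 43/57, 15/19, 16/19, 49/57, 1]
j=0 picked index 0: u0 ∈ [0, 4/57)
j=1 picked index 1: u0 ∈ [-1/76, 5/228)
j=2 picked index 4: u0 ∈ [-1/38, 13/114)
j=3 picked index 4: u0 ∈ [-25/228, 7/228)
j=4 picked index 5: u0 ∈ [-1/19, 2/19)
j=5 picked index 5: u0 ∈ [-31/228, 5/228)
j=6 picked index 6: u0 ∈ [-7/114, 11/114)
j=7 picked index 7: u0 ∈ [1/76, 13/76)
j=8 picked index 7: u0 ∈ [-4/57, 5/57)
j=9 picked index 8: u0 ∈ [1/228, 3/76)
j=10 picked index 10: u0 ∈ [1/114, 1/38)
j=11 picked index 11: u0 ∈ [-13/228, 1/12)
intersection: [1/76, 5/228)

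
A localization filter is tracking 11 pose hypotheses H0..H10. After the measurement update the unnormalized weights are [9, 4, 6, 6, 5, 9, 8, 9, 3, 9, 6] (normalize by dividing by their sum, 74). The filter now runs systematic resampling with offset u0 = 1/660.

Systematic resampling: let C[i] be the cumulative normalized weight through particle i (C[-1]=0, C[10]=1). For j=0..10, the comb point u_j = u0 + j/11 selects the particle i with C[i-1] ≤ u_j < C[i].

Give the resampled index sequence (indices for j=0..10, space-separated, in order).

0 0 2 3 4 5 6 7 7 9 9

C = [9/74, 13/74, 19/74, 25/74, 15/37, 39/74, 47/74, 28/37, 59/74, 34/37, 1]
j=0: u_0=1/660 ∈ [0, 9/74) → index 0
j=1: u_1=61/660 ∈ [0, 9/74) → index 0
j=2: u_2=11/60 ∈ [13/74, 19/74) → index 2
j=3: u_3=181/660 ∈ [19/74, 25/74) → index 3
j=4: u_4=241/660 ∈ [25/74, 15/37) → index 4
j=5: u_5=301/660 ∈ [15/37, 39/74) → index 5
j=6: u_6=361/660 ∈ [39/74, 47/74) → index 6
j=7: u_7=421/660 ∈ [47/74, 28/37) → index 7
j=8: u_8=481/660 ∈ [47/74, 28/37) → index 7
j=9: u_9=541/660 ∈ [59/74, 34/37) → index 9
j=10: u_10=601/660 ∈ [59/74, 34/37) → index 9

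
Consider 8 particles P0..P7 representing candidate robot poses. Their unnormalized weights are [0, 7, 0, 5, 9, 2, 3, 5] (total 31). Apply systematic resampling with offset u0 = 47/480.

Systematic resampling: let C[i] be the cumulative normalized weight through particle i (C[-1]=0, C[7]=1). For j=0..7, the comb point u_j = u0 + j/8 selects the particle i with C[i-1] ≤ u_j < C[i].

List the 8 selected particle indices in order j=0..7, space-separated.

1 1 3 4 4 5 7 7

C = [0, 7/31, 7/31, 12/31, 21/31, 23/31, 26/31, 1]
j=0: u_0=47/480 ∈ [0, 7/31) → index 1
j=1: u_1=107/480 ∈ [0, 7/31) → index 1
j=2: u_2=167/480 ∈ [7/31, 12/31) → index 3
j=3: u_3=227/480 ∈ [12/31, 21/31) → index 4
j=4: u_4=287/480 ∈ [12/31, 21/31) → index 4
j=5: u_5=347/480 ∈ [21/31, 23/31) → index 5
j=6: u_6=407/480 ∈ [26/31, 1) → index 7
j=7: u_7=467/480 ∈ [26/31, 1) → index 7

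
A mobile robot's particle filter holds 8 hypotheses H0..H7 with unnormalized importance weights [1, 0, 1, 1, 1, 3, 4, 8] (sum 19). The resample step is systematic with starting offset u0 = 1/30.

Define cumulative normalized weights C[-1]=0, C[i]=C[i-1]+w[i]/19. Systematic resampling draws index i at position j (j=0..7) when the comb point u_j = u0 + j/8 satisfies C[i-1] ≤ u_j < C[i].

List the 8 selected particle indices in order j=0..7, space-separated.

C = [1/19, 1/19, 2/19, 3/19, 4/19, 7/19, 11/19, 1]
j=0: u_0=1/30 ∈ [0, 1/19) → index 0
j=1: u_1=19/120 ∈ [3/19, 4/19) → index 4
j=2: u_2=17/60 ∈ [4/19, 7/19) → index 5
j=3: u_3=49/120 ∈ [7/19, 11/19) → index 6
j=4: u_4=8/15 ∈ [7/19, 11/19) → index 6
j=5: u_5=79/120 ∈ [11/19, 1) → index 7
j=6: u_6=47/60 ∈ [11/19, 1) → index 7
j=7: u_7=109/120 ∈ [11/19, 1) → index 7

0 4 5 6 6 7 7 7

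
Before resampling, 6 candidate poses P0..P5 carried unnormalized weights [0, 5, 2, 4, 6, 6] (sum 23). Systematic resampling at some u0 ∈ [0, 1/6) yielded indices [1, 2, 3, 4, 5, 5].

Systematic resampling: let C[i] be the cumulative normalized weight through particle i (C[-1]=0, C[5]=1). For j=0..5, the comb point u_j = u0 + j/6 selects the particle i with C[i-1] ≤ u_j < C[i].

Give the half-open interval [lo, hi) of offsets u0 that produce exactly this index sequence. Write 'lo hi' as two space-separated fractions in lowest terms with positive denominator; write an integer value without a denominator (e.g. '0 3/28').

C = [0, 5/23, 7/23, 11/23, 17/23, 1]
j=0 picked index 1: u0 ∈ [0, 5/23)
j=1 picked index 2: u0 ∈ [7/138, 19/138)
j=2 picked index 3: u0 ∈ [-2/69, 10/69)
j=3 picked index 4: u0 ∈ [-1/46, 11/46)
j=4 picked index 5: u0 ∈ [5/69, 1/3)
j=5 picked index 5: u0 ∈ [-13/138, 1/6)
intersection: [5/69, 19/138)

5/69 19/138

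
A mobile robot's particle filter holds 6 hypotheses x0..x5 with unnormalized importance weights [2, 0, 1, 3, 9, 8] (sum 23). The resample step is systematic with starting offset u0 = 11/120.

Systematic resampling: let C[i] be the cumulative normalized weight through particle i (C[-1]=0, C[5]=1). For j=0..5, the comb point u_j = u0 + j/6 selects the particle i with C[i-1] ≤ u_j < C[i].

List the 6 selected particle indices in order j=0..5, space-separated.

C = [2/23, 2/23, 3/23, 6/23, 15/23, 1]
j=0: u_0=11/120 ∈ [2/23, 3/23) → index 2
j=1: u_1=31/120 ∈ [3/23, 6/23) → index 3
j=2: u_2=17/40 ∈ [6/23, 15/23) → index 4
j=3: u_3=71/120 ∈ [6/23, 15/23) → index 4
j=4: u_4=91/120 ∈ [15/23, 1) → index 5
j=5: u_5=37/40 ∈ [15/23, 1) → index 5

2 3 4 4 5 5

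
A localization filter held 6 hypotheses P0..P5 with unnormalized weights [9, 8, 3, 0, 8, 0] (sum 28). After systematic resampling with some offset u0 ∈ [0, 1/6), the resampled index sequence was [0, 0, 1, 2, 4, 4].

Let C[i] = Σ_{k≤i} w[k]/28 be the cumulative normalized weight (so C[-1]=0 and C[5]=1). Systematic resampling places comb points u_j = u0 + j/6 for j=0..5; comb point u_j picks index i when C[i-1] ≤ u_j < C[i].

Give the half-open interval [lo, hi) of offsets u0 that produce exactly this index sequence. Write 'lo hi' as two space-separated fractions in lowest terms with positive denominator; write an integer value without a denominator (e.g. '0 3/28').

3/28 13/84

C = [9/28, 17/28, 5/7, 5/7, 1, 1]
j=0 picked index 0: u0 ∈ [0, 9/28)
j=1 picked index 0: u0 ∈ [-1/6, 13/84)
j=2 picked index 1: u0 ∈ [-1/84, 23/84)
j=3 picked index 2: u0 ∈ [3/28, 3/14)
j=4 picked index 4: u0 ∈ [1/21, 1/3)
j=5 picked index 4: u0 ∈ [-5/42, 1/6)
intersection: [3/28, 13/84)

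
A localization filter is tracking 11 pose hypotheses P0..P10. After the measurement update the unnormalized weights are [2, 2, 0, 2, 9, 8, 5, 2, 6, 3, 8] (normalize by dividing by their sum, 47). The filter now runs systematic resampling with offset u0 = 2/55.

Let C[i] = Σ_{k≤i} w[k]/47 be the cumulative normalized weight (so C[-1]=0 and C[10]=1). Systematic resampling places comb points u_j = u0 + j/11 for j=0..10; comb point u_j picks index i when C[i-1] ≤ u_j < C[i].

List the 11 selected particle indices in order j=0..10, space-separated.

0 3 4 4 5 6 6 8 8 10 10

C = [2/47, 4/47, 4/47, 6/47, 15/47, 23/47, 28/47, 30/47, 36/47, 39/47, 1]
j=0: u_0=2/55 ∈ [0, 2/47) → index 0
j=1: u_1=7/55 ∈ [4/47, 6/47) → index 3
j=2: u_2=12/55 ∈ [6/47, 15/47) → index 4
j=3: u_3=17/55 ∈ [6/47, 15/47) → index 4
j=4: u_4=2/5 ∈ [15/47, 23/47) → index 5
j=5: u_5=27/55 ∈ [23/47, 28/47) → index 6
j=6: u_6=32/55 ∈ [23/47, 28/47) → index 6
j=7: u_7=37/55 ∈ [30/47, 36/47) → index 8
j=8: u_8=42/55 ∈ [30/47, 36/47) → index 8
j=9: u_9=47/55 ∈ [39/47, 1) → index 10
j=10: u_10=52/55 ∈ [39/47, 1) → index 10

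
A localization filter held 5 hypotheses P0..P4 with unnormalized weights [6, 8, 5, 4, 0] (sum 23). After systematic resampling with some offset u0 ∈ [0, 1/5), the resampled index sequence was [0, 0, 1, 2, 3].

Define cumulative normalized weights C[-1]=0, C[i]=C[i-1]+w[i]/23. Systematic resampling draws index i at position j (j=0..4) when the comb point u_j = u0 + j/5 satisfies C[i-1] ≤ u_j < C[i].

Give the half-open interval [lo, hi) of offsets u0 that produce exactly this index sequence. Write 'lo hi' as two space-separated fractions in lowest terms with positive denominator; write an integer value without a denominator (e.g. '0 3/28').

3/115 7/115

C = [6/23, 14/23, 19/23, 1, 1]
j=0 picked index 0: u0 ∈ [0, 6/23)
j=1 picked index 0: u0 ∈ [-1/5, 7/115)
j=2 picked index 1: u0 ∈ [-16/115, 24/115)
j=3 picked index 2: u0 ∈ [1/115, 26/115)
j=4 picked index 3: u0 ∈ [3/115, 1/5)
intersection: [3/115, 7/115)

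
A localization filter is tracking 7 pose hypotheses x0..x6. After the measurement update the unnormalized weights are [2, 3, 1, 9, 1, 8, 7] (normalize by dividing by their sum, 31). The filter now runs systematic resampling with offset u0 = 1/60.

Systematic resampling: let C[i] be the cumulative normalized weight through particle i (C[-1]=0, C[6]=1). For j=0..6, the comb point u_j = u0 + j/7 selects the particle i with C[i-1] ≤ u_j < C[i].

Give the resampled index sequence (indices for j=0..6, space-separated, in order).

C = [2/31, 5/31, 6/31, 15/31, 16/31, 24/31, 1]
j=0: u_0=1/60 ∈ [0, 2/31) → index 0
j=1: u_1=67/420 ∈ [2/31, 5/31) → index 1
j=2: u_2=127/420 ∈ [6/31, 15/31) → index 3
j=3: u_3=187/420 ∈ [6/31, 15/31) → index 3
j=4: u_4=247/420 ∈ [16/31, 24/31) → index 5
j=5: u_5=307/420 ∈ [16/31, 24/31) → index 5
j=6: u_6=367/420 ∈ [24/31, 1) → index 6

0 1 3 3 5 5 6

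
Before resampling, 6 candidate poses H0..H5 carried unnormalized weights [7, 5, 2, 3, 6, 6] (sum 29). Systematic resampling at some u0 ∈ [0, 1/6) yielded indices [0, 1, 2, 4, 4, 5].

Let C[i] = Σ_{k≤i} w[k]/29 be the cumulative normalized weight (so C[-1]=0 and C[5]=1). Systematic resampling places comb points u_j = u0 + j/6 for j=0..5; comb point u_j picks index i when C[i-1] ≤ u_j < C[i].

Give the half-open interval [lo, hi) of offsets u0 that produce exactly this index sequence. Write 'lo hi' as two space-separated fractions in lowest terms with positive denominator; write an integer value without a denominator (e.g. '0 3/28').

5/58 11/87

C = [7/29, 12/29, 14/29, 17/29, 23/29, 1]
j=0 picked index 0: u0 ∈ [0, 7/29)
j=1 picked index 1: u0 ∈ [13/174, 43/174)
j=2 picked index 2: u0 ∈ [7/87, 13/87)
j=3 picked index 4: u0 ∈ [5/58, 17/58)
j=4 picked index 4: u0 ∈ [-7/87, 11/87)
j=5 picked index 5: u0 ∈ [-7/174, 1/6)
intersection: [5/58, 11/87)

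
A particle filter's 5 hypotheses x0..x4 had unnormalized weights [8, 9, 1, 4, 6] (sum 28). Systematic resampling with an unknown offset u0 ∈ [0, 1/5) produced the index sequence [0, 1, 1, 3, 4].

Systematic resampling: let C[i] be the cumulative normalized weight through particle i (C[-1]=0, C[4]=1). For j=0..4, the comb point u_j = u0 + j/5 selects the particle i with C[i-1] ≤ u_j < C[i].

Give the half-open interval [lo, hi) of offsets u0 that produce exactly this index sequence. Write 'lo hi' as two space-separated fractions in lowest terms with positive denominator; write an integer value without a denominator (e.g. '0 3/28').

C = [2/7, 17/28, 9/14, 11/14, 1]
j=0 picked index 0: u0 ∈ [0, 2/7)
j=1 picked index 1: u0 ∈ [3/35, 57/140)
j=2 picked index 1: u0 ∈ [-4/35, 29/140)
j=3 picked index 3: u0 ∈ [3/70, 13/70)
j=4 picked index 4: u0 ∈ [-1/70, 1/5)
intersection: [3/35, 13/70)

3/35 13/70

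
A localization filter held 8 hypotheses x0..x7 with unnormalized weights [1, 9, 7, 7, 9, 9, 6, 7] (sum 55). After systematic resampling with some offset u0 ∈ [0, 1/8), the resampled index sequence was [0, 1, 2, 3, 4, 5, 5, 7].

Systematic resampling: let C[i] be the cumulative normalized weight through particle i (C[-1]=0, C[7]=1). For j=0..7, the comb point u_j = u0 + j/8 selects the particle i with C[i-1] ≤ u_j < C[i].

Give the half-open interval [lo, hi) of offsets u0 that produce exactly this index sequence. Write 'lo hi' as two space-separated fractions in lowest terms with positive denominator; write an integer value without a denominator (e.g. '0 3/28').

0 3/220

C = [1/55, 2/11, 17/55, 24/55, 3/5, 42/55, 48/55, 1]
j=0 picked index 0: u0 ∈ [0, 1/55)
j=1 picked index 1: u0 ∈ [-47/440, 5/88)
j=2 picked index 2: u0 ∈ [-3/44, 13/220)
j=3 picked index 3: u0 ∈ [-29/440, 27/440)
j=4 picked index 4: u0 ∈ [-7/110, 1/10)
j=5 picked index 5: u0 ∈ [-1/40, 61/440)
j=6 picked index 5: u0 ∈ [-3/20, 3/220)
j=7 picked index 7: u0 ∈ [-1/440, 1/8)
intersection: [0, 3/220)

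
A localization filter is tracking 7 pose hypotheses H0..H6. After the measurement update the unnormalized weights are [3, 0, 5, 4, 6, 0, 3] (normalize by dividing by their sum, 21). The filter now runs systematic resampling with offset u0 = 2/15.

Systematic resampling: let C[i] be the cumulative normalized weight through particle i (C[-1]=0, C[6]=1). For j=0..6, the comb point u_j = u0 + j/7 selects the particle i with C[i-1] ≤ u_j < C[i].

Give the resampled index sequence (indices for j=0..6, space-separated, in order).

0 2 3 3 4 4 6

C = [1/7, 1/7, 8/21, 4/7, 6/7, 6/7, 1]
j=0: u_0=2/15 ∈ [0, 1/7) → index 0
j=1: u_1=29/105 ∈ [1/7, 8/21) → index 2
j=2: u_2=44/105 ∈ [8/21, 4/7) → index 3
j=3: u_3=59/105 ∈ [8/21, 4/7) → index 3
j=4: u_4=74/105 ∈ [4/7, 6/7) → index 4
j=5: u_5=89/105 ∈ [4/7, 6/7) → index 4
j=6: u_6=104/105 ∈ [6/7, 1) → index 6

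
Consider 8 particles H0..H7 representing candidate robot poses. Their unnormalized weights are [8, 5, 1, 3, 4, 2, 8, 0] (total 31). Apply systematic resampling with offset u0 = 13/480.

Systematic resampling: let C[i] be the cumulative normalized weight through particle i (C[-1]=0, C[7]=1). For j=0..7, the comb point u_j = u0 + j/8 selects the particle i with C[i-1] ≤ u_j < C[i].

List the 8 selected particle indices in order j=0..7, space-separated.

0 0 1 1 3 4 6 6

C = [8/31, 13/31, 14/31, 17/31, 21/31, 23/31, 1, 1]
j=0: u_0=13/480 ∈ [0, 8/31) → index 0
j=1: u_1=73/480 ∈ [0, 8/31) → index 0
j=2: u_2=133/480 ∈ [8/31, 13/31) → index 1
j=3: u_3=193/480 ∈ [8/31, 13/31) → index 1
j=4: u_4=253/480 ∈ [14/31, 17/31) → index 3
j=5: u_5=313/480 ∈ [17/31, 21/31) → index 4
j=6: u_6=373/480 ∈ [23/31, 1) → index 6
j=7: u_7=433/480 ∈ [23/31, 1) → index 6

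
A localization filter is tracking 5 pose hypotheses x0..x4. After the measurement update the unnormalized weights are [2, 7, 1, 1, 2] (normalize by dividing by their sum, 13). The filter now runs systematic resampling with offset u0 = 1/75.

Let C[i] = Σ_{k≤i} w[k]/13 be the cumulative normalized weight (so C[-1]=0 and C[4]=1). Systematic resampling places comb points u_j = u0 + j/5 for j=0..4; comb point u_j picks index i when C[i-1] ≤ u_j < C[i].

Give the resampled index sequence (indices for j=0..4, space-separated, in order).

0 1 1 1 3

C = [2/13, 9/13, 10/13, 11/13, 1]
j=0: u_0=1/75 ∈ [0, 2/13) → index 0
j=1: u_1=16/75 ∈ [2/13, 9/13) → index 1
j=2: u_2=31/75 ∈ [2/13, 9/13) → index 1
j=3: u_3=46/75 ∈ [2/13, 9/13) → index 1
j=4: u_4=61/75 ∈ [10/13, 11/13) → index 3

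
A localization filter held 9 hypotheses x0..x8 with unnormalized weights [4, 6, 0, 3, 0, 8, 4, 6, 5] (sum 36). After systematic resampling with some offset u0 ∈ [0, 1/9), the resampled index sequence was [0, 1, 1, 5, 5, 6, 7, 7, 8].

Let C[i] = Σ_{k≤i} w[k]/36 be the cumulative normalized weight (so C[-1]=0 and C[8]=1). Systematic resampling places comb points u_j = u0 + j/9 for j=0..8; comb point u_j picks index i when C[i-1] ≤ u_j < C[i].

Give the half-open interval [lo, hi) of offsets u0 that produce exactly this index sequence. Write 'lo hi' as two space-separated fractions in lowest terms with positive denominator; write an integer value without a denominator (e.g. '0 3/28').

C = [1/9, 5/18, 5/18, 13/36, 13/36, 7/12, 25/36, 31/36, 1]
j=0 picked index 0: u0 ∈ [0, 1/9)
j=1 picked index 1: u0 ∈ [0, 1/6)
j=2 picked index 1: u0 ∈ [-1/9, 1/18)
j=3 picked index 5: u0 ∈ [1/36, 1/4)
j=4 picked index 5: u0 ∈ [-1/12, 5/36)
j=5 picked index 6: u0 ∈ [1/36, 5/36)
j=6 picked index 7: u0 ∈ [1/36, 7/36)
j=7 picked index 7: u0 ∈ [-1/12, 1/12)
j=8 picked index 8: u0 ∈ [-1/36, 1/9)
intersection: [1/36, 1/18)

1/36 1/18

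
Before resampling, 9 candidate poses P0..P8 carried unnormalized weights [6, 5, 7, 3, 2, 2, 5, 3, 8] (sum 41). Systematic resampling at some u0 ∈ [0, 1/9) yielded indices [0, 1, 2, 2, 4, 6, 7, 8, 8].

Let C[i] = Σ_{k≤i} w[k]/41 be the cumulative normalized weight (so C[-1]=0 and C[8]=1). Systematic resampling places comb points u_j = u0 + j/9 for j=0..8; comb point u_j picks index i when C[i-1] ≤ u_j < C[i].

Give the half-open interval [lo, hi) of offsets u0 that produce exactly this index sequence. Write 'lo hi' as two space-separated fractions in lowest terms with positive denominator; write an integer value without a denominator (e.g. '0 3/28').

C = [6/41, 11/41, 18/41, 21/41, 23/41, 25/41, 30/41, 33/41, 1]
j=0 picked index 0: u0 ∈ [0, 6/41)
j=1 picked index 1: u0 ∈ [13/369, 58/369)
j=2 picked index 2: u0 ∈ [17/369, 80/369)
j=3 picked index 2: u0 ∈ [-8/123, 13/123)
j=4 picked index 4: u0 ∈ [25/369, 43/369)
j=5 picked index 6: u0 ∈ [20/369, 65/369)
j=6 picked index 7: u0 ∈ [8/123, 17/123)
j=7 picked index 8: u0 ∈ [10/369, 2/9)
j=8 picked index 8: u0 ∈ [-31/369, 1/9)
intersection: [25/369, 13/123)

25/369 13/123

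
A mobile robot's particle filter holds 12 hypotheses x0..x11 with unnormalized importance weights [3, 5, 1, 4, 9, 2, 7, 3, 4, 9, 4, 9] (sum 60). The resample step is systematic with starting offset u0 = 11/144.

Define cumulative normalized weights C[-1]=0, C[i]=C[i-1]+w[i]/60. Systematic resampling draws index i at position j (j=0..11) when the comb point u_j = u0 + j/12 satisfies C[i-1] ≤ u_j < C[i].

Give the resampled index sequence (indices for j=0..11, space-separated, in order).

C = [1/20, 2/15, 3/20, 13/60, 11/30, 2/5, 31/60, 17/30, 19/30, 47/60, 17/20, 1]
j=0: u_0=11/144 ∈ [1/20, 2/15) → index 1
j=1: u_1=23/144 ∈ [3/20, 13/60) → index 3
j=2: u_2=35/144 ∈ [13/60, 11/30) → index 4
j=3: u_3=47/144 ∈ [13/60, 11/30) → index 4
j=4: u_4=59/144 ∈ [2/5, 31/60) → index 6
j=5: u_5=71/144 ∈ [2/5, 31/60) → index 6
j=6: u_6=83/144 ∈ [17/30, 19/30) → index 8
j=7: u_7=95/144 ∈ [19/30, 47/60) → index 9
j=8: u_8=107/144 ∈ [19/30, 47/60) → index 9
j=9: u_9=119/144 ∈ [47/60, 17/20) → index 10
j=10: u_10=131/144 ∈ [17/20, 1) → index 11
j=11: u_11=143/144 ∈ [17/20, 1) → index 11

1 3 4 4 6 6 8 9 9 10 11 11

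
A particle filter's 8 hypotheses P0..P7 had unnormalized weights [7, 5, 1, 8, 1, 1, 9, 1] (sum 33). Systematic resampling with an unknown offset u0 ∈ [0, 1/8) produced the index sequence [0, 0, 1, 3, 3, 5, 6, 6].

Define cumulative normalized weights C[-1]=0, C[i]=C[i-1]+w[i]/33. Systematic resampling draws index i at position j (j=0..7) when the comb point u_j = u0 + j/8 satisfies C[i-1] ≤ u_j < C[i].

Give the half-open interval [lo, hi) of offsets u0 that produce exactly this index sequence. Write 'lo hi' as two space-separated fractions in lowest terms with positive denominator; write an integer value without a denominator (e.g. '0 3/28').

C = [7/33, 4/11, 13/33, 7/11, 2/3, 23/33, 32/33, 1]
j=0 picked index 0: u0 ∈ [0, 7/33)
j=1 picked index 0: u0 ∈ [-1/8, 23/264)
j=2 picked index 1: u0 ∈ [-5/132, 5/44)
j=3 picked index 3: u0 ∈ [5/264, 23/88)
j=4 picked index 3: u0 ∈ [-7/66, 3/22)
j=5 picked index 5: u0 ∈ [1/24, 19/264)
j=6 picked index 6: u0 ∈ [-7/132, 29/132)
j=7 picked index 6: u0 ∈ [-47/264, 25/264)
intersection: [1/24, 19/264)

1/24 19/264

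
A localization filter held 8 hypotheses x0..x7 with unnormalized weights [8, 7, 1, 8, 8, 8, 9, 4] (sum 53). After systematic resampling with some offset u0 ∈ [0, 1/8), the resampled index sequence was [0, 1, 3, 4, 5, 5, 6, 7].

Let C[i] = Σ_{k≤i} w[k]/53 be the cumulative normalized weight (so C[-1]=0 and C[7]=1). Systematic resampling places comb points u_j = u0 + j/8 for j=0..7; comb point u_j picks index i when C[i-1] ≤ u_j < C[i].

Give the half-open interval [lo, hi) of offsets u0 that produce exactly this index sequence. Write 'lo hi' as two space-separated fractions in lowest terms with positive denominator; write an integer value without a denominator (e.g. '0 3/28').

11/106 1/8

C = [8/53, 15/53, 16/53, 24/53, 32/53, 40/53, 49/53, 1]
j=0 picked index 0: u0 ∈ [0, 8/53)
j=1 picked index 1: u0 ∈ [11/424, 67/424)
j=2 picked index 3: u0 ∈ [11/212, 43/212)
j=3 picked index 4: u0 ∈ [33/424, 97/424)
j=4 picked index 5: u0 ∈ [11/106, 27/106)
j=5 picked index 5: u0 ∈ [-9/424, 55/424)
j=6 picked index 6: u0 ∈ [1/212, 37/212)
j=7 picked index 7: u0 ∈ [21/424, 1/8)
intersection: [11/106, 1/8)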